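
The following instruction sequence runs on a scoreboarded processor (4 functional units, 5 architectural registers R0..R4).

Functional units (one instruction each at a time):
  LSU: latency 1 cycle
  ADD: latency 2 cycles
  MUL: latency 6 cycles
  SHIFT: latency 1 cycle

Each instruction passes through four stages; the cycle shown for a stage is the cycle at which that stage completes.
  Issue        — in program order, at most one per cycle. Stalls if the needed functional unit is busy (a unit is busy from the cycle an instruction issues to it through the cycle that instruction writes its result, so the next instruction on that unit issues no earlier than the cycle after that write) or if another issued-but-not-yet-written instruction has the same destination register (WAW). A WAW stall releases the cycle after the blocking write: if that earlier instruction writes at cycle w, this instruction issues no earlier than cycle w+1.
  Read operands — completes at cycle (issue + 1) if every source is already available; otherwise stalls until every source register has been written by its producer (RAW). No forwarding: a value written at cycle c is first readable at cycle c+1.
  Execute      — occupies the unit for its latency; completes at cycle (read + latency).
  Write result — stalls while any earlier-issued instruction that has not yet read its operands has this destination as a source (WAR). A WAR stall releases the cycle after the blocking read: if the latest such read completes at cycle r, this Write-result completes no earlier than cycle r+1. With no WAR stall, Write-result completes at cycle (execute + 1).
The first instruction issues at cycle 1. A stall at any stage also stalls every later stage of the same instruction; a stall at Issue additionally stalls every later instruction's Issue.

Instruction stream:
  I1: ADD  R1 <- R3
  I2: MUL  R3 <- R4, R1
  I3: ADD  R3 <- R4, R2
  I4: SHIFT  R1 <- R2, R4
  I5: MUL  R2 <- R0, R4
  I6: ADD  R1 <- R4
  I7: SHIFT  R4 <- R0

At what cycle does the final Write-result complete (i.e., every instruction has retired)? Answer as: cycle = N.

cycle = 24

[1] I1 dispatched to ADD
[2] I1 operands ready; I2 dispatched to MUL
[4] I1 complete
[5] R1←I1
[6] I2 operands ready
[12] I2 complete
[13] R3←I2
[14] I3 dispatched to ADD
[15] I3 operands ready; I4 dispatched to SHIFT
[16] I4 operands ready; I5 dispatched to MUL
[17] I3 complete; I4 complete; I5 operands ready
[18] R3←I3; R1←I4
[19] I6 dispatched to ADD
[20] I6 operands ready; I7 dispatched to SHIFT
[21] I7 operands ready
[22] I6 complete; I7 complete
[23] I5 complete; R1←I6; R4←I7
[24] R2←I5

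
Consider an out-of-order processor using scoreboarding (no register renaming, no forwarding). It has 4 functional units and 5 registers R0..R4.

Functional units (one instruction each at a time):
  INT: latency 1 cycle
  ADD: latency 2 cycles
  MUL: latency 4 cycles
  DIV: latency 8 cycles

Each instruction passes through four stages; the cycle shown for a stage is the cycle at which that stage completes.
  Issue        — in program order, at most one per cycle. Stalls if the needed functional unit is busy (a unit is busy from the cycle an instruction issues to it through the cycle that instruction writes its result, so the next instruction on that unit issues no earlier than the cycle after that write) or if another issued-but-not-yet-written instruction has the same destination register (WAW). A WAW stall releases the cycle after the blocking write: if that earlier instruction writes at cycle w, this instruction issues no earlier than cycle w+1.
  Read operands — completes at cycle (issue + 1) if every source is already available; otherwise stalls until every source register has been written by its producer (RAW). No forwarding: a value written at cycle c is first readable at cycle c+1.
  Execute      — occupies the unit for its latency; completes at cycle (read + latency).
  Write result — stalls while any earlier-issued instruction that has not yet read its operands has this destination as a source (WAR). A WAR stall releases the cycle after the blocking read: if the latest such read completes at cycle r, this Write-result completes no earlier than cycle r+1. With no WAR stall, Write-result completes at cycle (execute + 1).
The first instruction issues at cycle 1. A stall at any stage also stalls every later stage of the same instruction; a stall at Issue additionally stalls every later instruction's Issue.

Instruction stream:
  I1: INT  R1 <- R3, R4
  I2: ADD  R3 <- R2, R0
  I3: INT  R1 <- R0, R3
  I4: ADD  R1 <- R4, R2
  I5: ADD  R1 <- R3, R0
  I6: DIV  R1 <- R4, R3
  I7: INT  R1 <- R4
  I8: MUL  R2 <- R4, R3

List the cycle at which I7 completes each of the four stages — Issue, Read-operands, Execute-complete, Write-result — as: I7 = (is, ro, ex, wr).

I1  is:1  ro:2  ex:3  wr:4
I2  is:2  ro:3  ex:5  wr:6
I3  is:5  ro:7  ex:8  wr:9  — struct: INT busy until I1 writes@4, RAW R3: wait I2 write@6
I4  is:10  ro:11  ex:13  wr:14  — WAW R1: wait I3 write@9
I5  is:15  ro:16  ex:18  wr:19  — struct: ADD busy until I4 writes@14
I6  is:20  ro:21  ex:29  wr:30  — WAW R1: wait I5 write@19
I7  is:31  ro:32  ex:33  wr:34  — WAW R1: wait I6 write@30
I8  is:32  ro:33  ex:37  wr:38

I7 = (31, 32, 33, 34)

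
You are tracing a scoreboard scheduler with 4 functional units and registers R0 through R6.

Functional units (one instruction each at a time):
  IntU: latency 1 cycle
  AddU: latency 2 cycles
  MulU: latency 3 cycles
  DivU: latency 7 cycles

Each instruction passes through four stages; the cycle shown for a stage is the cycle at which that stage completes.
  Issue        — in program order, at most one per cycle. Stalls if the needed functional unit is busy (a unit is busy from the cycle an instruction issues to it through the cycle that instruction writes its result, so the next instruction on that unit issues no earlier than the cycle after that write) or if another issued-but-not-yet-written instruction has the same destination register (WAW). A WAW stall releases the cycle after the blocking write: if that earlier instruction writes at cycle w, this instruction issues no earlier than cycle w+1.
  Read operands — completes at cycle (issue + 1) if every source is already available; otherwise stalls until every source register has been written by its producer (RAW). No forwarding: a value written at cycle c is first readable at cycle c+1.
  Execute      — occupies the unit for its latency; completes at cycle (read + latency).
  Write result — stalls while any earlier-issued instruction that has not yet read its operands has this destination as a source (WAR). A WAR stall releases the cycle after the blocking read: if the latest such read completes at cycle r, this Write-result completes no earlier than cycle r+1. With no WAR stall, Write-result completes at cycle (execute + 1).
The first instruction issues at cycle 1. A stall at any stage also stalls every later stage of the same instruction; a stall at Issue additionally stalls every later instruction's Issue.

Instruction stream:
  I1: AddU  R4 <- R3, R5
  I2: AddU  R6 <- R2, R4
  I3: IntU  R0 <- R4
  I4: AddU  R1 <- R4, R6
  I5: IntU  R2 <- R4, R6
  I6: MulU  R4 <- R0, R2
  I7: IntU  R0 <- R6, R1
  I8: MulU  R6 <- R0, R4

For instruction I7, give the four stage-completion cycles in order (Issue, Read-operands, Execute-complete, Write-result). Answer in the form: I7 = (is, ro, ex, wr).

I7 = (16, 17, 18, 19)

cycle 1: issue I1 (AddU)
cycle 2: I1 read-ops
cycle 4: I1 finished on AddU
cycle 5: I1→R4
cycle 6: issue I2 (AddU)
cycle 7: I2 read-ops | issue I3 (IntU)
cycle 8: I3 read-ops
cycle 9: I2 finished on AddU | I3 finished on IntU
cycle 10: I2→R6 | I3→R0
cycle 11: issue I4 (AddU)
cycle 12: I4 read-ops | issue I5 (IntU)
cycle 13: I5 read-ops | issue I6 (MulU)
cycle 14: I4 finished on AddU | I5 finished on IntU
cycle 15: I4→R1 | I5→R2
cycle 16: I6 read-ops | issue I7 (IntU)
cycle 17: I7 read-ops
cycle 18: I7 finished on IntU
cycle 19: I6 finished on MulU | I7→R0
cycle 20: I6→R4
cycle 21: issue I8 (MulU)
cycle 22: I8 read-ops
cycle 25: I8 finished on MulU
cycle 26: I8→R6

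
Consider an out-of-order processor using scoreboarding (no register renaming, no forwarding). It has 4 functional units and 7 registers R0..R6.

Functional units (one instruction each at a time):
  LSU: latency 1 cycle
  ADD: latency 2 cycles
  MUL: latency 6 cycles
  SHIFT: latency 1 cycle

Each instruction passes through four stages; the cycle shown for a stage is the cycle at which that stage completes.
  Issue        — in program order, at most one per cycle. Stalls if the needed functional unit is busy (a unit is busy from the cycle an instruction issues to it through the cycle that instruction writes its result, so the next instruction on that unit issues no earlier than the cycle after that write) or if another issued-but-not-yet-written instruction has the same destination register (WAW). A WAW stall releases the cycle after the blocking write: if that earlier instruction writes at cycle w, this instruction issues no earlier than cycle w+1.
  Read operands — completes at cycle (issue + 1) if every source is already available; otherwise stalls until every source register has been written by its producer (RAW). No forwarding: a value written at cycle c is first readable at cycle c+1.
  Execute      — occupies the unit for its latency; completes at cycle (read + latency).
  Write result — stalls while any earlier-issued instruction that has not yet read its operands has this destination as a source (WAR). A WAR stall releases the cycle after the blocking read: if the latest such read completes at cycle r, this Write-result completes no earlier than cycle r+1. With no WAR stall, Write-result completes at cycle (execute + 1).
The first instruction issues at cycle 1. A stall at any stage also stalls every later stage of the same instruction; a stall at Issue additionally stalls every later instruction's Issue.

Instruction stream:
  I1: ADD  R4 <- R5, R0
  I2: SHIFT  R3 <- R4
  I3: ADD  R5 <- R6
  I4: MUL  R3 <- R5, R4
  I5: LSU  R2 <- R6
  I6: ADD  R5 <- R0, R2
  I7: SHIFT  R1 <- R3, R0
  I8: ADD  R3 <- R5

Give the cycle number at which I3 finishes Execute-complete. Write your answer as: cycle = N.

[1] I1→ADD
[2] I1 RO; I2→SHIFT
[4] I1 EX
[5] I1 WR R4
[6] I2 RO; I3→ADD
[7] I2 EX; I3 RO
[8] I2 WR R3
[9] I3 EX; I4→MUL
[10] I3 WR R5; I5→LSU
[11] I4 RO; I5 RO; I6→ADD
[12] I5 EX; I7→SHIFT
[13] I5 WR R2
[14] I6 RO
[16] I6 EX
[17] I4 EX; I6 WR R5
[18] I4 WR R3
[19] I7 RO; I8→ADD
[20] I7 EX; I8 RO
[21] I7 WR R1
[22] I8 EX
[23] I8 WR R3

cycle = 9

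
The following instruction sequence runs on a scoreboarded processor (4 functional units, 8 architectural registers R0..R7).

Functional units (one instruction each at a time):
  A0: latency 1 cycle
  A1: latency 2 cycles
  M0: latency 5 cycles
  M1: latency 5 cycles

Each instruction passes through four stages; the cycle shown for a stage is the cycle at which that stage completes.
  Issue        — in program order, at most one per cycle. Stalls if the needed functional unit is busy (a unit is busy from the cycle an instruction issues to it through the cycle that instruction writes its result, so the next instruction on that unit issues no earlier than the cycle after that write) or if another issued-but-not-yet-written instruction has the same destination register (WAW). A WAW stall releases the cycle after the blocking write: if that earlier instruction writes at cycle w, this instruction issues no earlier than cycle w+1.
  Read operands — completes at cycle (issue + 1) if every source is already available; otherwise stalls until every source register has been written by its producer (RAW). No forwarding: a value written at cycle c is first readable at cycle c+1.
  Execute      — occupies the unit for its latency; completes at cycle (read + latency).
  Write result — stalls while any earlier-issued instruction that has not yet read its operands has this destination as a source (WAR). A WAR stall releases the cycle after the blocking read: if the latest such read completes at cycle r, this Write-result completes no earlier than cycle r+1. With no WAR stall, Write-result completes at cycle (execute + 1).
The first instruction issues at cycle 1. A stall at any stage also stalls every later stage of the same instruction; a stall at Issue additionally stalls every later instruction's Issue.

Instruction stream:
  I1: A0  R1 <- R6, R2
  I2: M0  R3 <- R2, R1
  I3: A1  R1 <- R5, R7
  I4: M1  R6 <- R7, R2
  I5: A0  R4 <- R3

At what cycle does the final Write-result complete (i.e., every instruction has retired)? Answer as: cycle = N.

  I1 | 1 | 2 | 3 | 4
  I2 | 2 | 5 | 10 | 11   RAW R1: wait I1 write@4
  I3 | 5 | 6 | 8 | 9   WAW R1: wait I1 write@4
  I4 | 6 | 7 | 12 | 13
  I5 | 7 | 12 | 13 | 14   RAW R3: wait I2 write@11

cycle = 14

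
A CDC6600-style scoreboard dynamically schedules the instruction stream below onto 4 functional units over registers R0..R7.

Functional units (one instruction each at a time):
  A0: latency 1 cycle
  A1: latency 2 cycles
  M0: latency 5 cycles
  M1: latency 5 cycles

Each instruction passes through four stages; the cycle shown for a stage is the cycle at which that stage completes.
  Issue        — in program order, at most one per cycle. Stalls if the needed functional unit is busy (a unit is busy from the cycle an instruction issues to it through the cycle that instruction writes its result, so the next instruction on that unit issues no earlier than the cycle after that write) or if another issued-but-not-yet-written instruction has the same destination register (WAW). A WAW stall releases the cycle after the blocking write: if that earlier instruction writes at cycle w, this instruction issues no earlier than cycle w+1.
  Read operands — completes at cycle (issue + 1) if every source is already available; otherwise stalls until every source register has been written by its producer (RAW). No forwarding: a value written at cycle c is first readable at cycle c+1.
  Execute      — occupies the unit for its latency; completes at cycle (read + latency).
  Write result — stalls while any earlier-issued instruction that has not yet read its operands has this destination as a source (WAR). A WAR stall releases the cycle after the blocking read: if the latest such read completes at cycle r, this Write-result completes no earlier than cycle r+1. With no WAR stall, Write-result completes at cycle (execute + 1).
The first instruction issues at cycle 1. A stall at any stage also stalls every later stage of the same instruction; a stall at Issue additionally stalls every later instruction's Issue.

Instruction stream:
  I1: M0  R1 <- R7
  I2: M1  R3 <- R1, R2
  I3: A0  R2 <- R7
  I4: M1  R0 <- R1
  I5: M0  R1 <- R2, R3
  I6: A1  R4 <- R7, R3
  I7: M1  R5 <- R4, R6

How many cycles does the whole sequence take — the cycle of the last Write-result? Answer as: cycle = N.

cycle 1: I1 issues→M0
cycle 2: I1 reads; I2 issues→M1
cycle 3: I3 issues→A0
cycle 4: I3 reads
cycle 5: I3 exec-done
cycle 7: I1 exec-done
cycle 8: I1 writes R1
cycle 9: I2 reads
cycle 10: I3 writes R2
cycle 14: I2 exec-done
cycle 15: I2 writes R3
cycle 16: I4 issues→M1
cycle 17: I4 reads; I5 issues→M0
cycle 18: I5 reads; I6 issues→A1
cycle 19: I6 reads
cycle 21: I6 exec-done
cycle 22: I4 exec-done; I6 writes R4
cycle 23: I4 writes R0; I5 exec-done
cycle 24: I5 writes R1; I7 issues→M1
cycle 25: I7 reads
cycle 30: I7 exec-done
cycle 31: I7 writes R5

cycle = 31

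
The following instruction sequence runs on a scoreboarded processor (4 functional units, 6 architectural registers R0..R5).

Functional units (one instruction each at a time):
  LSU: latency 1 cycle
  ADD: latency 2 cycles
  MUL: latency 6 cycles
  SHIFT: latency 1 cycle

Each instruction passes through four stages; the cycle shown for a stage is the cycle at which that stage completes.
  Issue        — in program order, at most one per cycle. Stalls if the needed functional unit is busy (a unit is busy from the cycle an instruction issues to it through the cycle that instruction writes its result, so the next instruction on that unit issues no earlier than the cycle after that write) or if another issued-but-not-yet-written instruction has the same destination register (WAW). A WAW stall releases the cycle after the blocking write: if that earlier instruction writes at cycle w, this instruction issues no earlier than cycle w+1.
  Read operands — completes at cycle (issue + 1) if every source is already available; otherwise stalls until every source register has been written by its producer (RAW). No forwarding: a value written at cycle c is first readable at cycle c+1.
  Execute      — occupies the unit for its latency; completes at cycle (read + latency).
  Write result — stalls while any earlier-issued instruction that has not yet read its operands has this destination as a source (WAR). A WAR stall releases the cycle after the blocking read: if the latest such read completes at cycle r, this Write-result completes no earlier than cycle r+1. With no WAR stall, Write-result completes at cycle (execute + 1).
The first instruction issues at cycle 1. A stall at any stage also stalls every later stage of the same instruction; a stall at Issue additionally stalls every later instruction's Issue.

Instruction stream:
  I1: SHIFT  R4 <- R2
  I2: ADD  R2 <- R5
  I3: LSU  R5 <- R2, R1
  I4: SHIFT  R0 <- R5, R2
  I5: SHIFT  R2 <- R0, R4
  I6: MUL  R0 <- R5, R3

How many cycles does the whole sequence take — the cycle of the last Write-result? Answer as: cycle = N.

cycle = 22

c1: I1→SHIFT
c2: I1 RO · I2→ADD
c3: I1 EX · I2 RO · I3→LSU
c4: I1 WR R4
c5: I2 EX · I4→SHIFT
c6: I2 WR R2
c7: I3 RO
c8: I3 EX
c9: I3 WR R5
c10: I4 RO
c11: I4 EX
c12: I4 WR R0
c13: I5→SHIFT
c14: I5 RO · I6→MUL
c15: I5 EX · I6 RO
c16: I5 WR R2
c21: I6 EX
c22: I6 WR R0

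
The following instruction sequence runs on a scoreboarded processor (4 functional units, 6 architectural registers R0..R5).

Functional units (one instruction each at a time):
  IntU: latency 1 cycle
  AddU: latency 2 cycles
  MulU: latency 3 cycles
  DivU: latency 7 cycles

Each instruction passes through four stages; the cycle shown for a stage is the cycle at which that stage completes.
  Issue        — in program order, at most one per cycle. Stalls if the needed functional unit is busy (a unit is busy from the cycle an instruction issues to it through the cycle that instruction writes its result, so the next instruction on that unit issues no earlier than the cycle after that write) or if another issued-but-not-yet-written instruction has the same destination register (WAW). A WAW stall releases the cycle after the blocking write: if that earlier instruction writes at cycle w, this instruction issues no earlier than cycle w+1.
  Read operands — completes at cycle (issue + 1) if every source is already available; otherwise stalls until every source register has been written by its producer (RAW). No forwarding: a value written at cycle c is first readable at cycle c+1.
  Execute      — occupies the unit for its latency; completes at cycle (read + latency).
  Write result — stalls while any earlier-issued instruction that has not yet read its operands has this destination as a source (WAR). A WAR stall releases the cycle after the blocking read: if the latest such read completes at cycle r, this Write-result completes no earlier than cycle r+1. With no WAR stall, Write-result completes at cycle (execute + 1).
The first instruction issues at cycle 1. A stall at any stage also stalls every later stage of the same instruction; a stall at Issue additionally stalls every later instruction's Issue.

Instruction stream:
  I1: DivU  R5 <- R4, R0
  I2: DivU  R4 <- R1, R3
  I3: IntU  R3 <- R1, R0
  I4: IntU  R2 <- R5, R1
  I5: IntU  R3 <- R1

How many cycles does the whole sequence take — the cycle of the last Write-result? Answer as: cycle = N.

cycle = 23

t=1  issue I1 (DivU)
t=2  I1 read-ops
t=9  I1 finished on DivU
t=10  I1→R5
t=11  issue I2 (DivU)
t=12  I2 read-ops | issue I3 (IntU)
t=13  I3 read-ops
t=14  I3 finished on IntU
t=15  I3→R3
t=16  issue I4 (IntU)
t=17  I4 read-ops
t=18  I4 finished on IntU
t=19  I2 finished on DivU | I4→R2
t=20  I2→R4 | issue I5 (IntU)
t=21  I5 read-ops
t=22  I5 finished on IntU
t=23  I5→R3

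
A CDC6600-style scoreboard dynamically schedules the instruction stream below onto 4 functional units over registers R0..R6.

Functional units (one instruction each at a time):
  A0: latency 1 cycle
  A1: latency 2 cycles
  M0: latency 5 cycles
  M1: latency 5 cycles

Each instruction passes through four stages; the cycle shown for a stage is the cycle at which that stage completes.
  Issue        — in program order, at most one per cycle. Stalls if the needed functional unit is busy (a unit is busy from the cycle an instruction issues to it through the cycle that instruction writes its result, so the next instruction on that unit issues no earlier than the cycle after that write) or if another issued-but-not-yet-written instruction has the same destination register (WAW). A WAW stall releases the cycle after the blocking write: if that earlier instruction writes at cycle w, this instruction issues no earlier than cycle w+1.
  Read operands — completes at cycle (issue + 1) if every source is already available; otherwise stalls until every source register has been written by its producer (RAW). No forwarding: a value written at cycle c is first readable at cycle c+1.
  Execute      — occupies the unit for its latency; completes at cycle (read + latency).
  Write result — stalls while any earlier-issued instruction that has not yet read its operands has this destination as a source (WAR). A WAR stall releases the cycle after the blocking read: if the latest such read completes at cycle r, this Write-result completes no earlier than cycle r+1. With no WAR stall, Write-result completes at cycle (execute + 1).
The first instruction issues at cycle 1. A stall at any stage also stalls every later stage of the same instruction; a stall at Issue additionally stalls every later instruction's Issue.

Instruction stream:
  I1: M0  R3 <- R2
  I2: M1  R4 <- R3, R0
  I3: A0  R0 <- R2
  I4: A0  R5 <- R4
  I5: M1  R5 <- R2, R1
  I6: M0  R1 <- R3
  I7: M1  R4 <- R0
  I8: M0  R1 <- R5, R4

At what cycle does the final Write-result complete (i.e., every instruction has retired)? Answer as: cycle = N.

I1: IS=1 RO=2 EX=7 WR=8
I2: IS=2 RO=9 EX=14 WR=15  [RAW R3: wait I1 write@8]
I3: IS=3 RO=4 EX=5 WR=10  [WAR R0: wait I2 read@9]
I4: IS=11 RO=16 EX=17 WR=18  [struct: A0 busy until I3 writes@10; RAW R4: wait I2 write@15]
I5: IS=19 RO=20 EX=25 WR=26  [WAW R5: wait I4 write@18]
I6: IS=20 RO=21 EX=26 WR=27
I7: IS=27 RO=28 EX=33 WR=34  [struct: M1 busy until I5 writes@26]
I8: IS=28 RO=35 EX=40 WR=41  [RAW R4: wait I7 write@34]

cycle = 41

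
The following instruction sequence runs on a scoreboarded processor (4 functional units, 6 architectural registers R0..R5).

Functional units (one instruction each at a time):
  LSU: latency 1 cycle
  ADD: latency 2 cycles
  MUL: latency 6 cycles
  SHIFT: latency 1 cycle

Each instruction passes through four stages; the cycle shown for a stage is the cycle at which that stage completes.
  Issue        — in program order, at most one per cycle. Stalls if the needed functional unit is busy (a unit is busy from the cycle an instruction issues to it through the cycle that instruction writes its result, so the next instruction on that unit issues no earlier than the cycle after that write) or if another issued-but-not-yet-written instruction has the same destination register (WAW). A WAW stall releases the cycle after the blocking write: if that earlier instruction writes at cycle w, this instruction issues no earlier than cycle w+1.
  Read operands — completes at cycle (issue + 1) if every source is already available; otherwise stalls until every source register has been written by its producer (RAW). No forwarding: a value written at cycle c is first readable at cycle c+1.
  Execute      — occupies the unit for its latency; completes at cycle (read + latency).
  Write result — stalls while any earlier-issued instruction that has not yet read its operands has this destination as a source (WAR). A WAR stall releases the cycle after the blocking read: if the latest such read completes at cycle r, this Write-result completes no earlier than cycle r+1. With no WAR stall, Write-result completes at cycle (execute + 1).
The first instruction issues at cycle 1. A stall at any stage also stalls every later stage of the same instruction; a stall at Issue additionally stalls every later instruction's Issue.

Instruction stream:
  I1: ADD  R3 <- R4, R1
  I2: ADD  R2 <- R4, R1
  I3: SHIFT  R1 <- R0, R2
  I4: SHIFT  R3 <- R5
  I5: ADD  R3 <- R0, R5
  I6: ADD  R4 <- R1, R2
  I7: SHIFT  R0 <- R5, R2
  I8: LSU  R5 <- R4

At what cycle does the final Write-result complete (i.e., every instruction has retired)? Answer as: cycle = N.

1) issue 1, read 2, done 4, write 5
2) issue 6, read 7, done 9, write 10  <struct: ADD busy until I1 writes@5>
3) issue 7, read 11, done 12, write 13  <RAW R2: wait I2 write@10>
4) issue 14, read 15, done 16, write 17  <struct: SHIFT busy until I3 writes@13>
5) issue 18, read 19, done 21, write 22  <WAW R3: wait I4 write@17>
6) issue 23, read 24, done 26, write 27  <struct: ADD busy until I5 writes@22>
7) issue 24, read 25, done 26, write 27
8) issue 25, read 28, done 29, write 30  <RAW R4: wait I6 write@27>

cycle = 30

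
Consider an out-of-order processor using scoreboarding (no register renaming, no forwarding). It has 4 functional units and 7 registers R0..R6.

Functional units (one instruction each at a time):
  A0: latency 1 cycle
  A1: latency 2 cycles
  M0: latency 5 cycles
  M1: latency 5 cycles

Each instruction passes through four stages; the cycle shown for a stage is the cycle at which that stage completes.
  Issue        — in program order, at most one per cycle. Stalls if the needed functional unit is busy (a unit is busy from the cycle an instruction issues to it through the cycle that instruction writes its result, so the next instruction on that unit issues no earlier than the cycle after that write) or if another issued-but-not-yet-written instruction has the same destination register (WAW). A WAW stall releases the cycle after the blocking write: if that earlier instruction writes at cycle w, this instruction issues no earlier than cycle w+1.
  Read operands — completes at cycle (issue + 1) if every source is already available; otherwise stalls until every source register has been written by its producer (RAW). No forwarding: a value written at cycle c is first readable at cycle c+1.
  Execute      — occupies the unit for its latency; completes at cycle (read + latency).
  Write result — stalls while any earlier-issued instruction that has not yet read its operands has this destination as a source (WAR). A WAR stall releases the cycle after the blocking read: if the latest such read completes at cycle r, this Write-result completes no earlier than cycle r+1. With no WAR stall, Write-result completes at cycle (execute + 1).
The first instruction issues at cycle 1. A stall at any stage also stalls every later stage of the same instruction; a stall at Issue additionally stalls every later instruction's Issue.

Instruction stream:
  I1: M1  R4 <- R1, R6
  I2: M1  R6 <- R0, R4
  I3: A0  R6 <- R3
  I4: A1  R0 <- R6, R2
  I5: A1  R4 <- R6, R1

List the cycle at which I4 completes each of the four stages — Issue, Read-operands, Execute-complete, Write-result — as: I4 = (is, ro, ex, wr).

c1: issue I1 (M1)
c2: I1 read-ops
c7: I1 finished on M1
c8: I1→R4
c9: issue I2 (M1)
c10: I2 read-ops
c15: I2 finished on M1
c16: I2→R6
c17: issue I3 (A0)
c18: I3 read-ops · issue I4 (A1)
c19: I3 finished on A0
c20: I3→R6
c21: I4 read-ops
c23: I4 finished on A1
c24: I4→R0
c25: issue I5 (A1)
c26: I5 read-ops
c28: I5 finished on A1
c29: I5→R4

I4 = (18, 21, 23, 24)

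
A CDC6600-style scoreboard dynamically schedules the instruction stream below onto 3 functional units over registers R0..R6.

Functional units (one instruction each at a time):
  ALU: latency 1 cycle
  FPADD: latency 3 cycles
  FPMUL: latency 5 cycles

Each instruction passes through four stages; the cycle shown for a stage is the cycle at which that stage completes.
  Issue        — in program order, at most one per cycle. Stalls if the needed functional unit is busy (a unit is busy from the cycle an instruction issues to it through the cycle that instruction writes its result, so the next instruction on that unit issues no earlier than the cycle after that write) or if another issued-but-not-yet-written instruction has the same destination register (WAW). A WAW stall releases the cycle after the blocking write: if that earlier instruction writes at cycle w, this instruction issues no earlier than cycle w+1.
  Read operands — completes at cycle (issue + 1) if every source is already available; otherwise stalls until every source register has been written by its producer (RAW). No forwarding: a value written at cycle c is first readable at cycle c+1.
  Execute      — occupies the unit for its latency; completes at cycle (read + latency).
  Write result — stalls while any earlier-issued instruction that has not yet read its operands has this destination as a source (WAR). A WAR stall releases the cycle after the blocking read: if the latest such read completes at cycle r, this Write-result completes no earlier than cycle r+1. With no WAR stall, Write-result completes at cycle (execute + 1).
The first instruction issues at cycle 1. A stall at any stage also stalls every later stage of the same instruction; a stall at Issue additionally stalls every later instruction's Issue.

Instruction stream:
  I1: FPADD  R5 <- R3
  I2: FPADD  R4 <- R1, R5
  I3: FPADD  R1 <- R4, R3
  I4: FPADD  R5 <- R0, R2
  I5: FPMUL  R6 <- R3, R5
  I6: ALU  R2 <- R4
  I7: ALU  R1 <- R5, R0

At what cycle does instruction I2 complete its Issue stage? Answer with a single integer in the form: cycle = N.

cycle = 7

c1: I1 dispatched to FPADD
c2: I1 operands ready
c5: I1 complete
c6: R5←I1
c7: I2 dispatched to FPADD
c8: I2 operands ready
c11: I2 complete
c12: R4←I2
c13: I3 dispatched to FPADD
c14: I3 operands ready
c17: I3 complete
c18: R1←I3
c19: I4 dispatched to FPADD
c20: I4 operands ready; I5 dispatched to FPMUL
c21: I6 dispatched to ALU
c22: I6 operands ready
c23: I4 complete; I6 complete
c24: R5←I4; R2←I6
c25: I5 operands ready; I7 dispatched to ALU
c26: I7 operands ready
c27: I7 complete
c28: R1←I7
c30: I5 complete
c31: R6←I5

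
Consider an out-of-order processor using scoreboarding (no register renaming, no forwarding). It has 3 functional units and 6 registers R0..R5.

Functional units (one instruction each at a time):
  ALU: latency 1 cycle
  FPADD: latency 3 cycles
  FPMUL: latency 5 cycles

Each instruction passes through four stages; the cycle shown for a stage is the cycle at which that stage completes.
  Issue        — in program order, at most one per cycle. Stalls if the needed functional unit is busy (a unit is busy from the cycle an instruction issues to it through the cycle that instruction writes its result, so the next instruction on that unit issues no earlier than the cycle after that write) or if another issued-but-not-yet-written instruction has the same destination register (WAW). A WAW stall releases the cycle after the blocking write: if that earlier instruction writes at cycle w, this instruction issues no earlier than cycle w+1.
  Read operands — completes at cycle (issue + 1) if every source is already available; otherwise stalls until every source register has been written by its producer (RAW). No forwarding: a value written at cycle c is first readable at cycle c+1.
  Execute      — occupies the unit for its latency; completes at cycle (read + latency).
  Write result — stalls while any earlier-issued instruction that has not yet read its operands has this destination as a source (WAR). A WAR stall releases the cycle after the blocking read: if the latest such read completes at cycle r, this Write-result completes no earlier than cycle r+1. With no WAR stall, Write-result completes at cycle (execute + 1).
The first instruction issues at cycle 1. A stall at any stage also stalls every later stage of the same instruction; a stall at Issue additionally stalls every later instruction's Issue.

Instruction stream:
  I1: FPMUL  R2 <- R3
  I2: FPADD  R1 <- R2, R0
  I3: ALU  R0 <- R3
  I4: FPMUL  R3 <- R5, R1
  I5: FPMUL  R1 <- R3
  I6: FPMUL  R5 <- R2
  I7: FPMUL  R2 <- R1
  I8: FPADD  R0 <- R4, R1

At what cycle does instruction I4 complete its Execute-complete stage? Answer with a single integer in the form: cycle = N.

I1 -> (1, 2, 7, 8)
I2 -> (2, 9, 12, 13)  // RAW R2: wait I1 write@8
I3 -> (3, 4, 5, 10)  // WAR R0: wait I2 read@9
I4 -> (9, 14, 19, 20)  // struct: FPMUL busy until I1 writes@8, RAW R1: wait I2 write@13
I5 -> (21, 22, 27, 28)  // struct: FPMUL busy until I4 writes@20
I6 -> (29, 30, 35, 36)  // struct: FPMUL busy until I5 writes@28
I7 -> (37, 38, 43, 44)  // struct: FPMUL busy until I6 writes@36
I8 -> (38, 39, 42, 43)

cycle = 19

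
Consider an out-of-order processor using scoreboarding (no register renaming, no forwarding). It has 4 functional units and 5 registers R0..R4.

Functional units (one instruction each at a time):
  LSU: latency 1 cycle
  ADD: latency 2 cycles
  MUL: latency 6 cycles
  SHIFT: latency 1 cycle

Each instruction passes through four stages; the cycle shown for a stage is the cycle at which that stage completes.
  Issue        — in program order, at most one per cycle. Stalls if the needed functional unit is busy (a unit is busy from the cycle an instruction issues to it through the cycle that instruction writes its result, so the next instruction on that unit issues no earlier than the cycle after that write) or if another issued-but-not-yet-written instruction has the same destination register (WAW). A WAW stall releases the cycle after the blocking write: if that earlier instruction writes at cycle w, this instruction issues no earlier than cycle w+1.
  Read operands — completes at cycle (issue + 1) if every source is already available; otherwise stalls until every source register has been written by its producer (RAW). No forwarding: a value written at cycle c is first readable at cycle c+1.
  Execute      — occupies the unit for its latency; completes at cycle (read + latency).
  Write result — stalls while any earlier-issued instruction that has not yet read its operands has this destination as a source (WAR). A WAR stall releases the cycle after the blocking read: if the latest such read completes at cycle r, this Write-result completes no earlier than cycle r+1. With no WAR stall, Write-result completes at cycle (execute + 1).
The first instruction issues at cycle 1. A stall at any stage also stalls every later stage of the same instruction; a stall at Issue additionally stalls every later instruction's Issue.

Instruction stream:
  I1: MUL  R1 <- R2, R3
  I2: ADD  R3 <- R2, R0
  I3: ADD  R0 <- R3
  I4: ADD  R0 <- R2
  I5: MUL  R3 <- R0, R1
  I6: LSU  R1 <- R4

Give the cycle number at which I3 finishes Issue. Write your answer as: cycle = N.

[1] I1 dispatched to MUL
[2] I1 operands ready; I2 dispatched to ADD
[3] I2 operands ready
[5] I2 complete
[6] R3←I2
[7] I3 dispatched to ADD
[8] I1 complete; I3 operands ready
[9] R1←I1
[10] I3 complete
[11] R0←I3
[12] I4 dispatched to ADD
[13] I4 operands ready; I5 dispatched to MUL
[14] I6 dispatched to LSU
[15] I4 complete; I6 operands ready
[16] R0←I4; I6 complete
[17] I5 operands ready
[18] R1←I6
[23] I5 complete
[24] R3←I5

cycle = 7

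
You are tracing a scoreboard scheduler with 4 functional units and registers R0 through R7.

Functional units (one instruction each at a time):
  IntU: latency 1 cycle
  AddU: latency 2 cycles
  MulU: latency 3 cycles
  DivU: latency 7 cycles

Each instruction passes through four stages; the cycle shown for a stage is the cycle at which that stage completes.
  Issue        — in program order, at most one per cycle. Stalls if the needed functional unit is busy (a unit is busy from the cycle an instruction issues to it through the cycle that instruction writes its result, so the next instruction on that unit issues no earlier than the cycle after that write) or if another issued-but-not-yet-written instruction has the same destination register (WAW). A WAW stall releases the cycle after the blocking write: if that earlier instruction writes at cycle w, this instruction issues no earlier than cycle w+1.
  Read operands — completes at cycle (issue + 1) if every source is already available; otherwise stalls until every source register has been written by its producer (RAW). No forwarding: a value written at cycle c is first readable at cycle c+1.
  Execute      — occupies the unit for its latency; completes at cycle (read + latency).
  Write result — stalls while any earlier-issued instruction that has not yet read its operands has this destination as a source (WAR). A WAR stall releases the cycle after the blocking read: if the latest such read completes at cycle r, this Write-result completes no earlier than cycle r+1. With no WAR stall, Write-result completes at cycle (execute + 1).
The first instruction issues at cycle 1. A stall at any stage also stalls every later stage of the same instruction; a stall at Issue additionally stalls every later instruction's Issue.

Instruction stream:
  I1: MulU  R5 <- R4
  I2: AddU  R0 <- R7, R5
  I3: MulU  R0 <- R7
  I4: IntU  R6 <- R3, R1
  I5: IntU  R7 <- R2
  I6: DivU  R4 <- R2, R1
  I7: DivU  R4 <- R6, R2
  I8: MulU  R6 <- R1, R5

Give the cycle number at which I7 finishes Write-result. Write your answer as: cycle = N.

cycle 1: issue I1 (MulU)
cycle 2: I1 read-ops · issue I2 (AddU)
cycle 5: I1 finished on MulU
cycle 6: I1→R5
cycle 7: I2 read-ops
cycle 9: I2 finished on AddU
cycle 10: I2→R0
cycle 11: issue I3 (MulU)
cycle 12: I3 read-ops · issue I4 (IntU)
cycle 13: I4 read-ops
cycle 14: I4 finished on IntU
cycle 15: I3 finished on MulU · I4→R6
cycle 16: I3→R0 · issue I5 (IntU)
cycle 17: I5 read-ops · issue I6 (DivU)
cycle 18: I5 finished on IntU · I6 read-ops
cycle 19: I5→R7
cycle 25: I6 finished on DivU
cycle 26: I6→R4
cycle 27: issue I7 (DivU)
cycle 28: I7 read-ops · issue I8 (MulU)
cycle 29: I8 read-ops
cycle 32: I8 finished on MulU
cycle 33: I8→R6
cycle 35: I7 finished on DivU
cycle 36: I7→R4

cycle = 36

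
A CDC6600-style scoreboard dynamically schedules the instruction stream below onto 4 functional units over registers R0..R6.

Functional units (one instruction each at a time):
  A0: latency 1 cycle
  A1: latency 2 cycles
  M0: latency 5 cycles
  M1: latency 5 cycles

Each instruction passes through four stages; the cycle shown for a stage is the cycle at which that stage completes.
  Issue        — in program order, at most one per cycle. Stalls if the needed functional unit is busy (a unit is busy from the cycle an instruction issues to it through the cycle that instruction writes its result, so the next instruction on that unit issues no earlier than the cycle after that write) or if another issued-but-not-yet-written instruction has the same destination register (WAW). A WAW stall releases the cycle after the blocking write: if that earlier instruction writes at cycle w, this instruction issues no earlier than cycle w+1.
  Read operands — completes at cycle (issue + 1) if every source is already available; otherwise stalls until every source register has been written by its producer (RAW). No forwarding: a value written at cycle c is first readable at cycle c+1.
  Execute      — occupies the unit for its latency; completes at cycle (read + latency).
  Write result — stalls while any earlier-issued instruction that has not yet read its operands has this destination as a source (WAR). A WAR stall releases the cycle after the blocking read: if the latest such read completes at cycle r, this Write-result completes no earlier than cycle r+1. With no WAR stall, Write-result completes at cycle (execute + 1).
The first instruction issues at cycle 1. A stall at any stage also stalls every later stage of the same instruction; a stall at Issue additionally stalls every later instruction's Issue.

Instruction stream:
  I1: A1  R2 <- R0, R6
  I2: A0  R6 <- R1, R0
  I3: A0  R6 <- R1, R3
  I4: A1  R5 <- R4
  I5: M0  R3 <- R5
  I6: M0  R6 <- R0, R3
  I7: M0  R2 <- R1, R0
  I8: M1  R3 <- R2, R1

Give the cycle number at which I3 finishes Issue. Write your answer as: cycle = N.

cycle = 6

I1: IS=1 RO=2 EX=4 WR=5
I2: IS=2 RO=3 EX=4 WR=5
I3: IS=6 RO=7 EX=8 WR=9  [struct: A0 busy until I2 writes@5]
I4: IS=7 RO=8 EX=10 WR=11
I5: IS=8 RO=12 EX=17 WR=18  [RAW R5: wait I4 write@11]
I6: IS=19 RO=20 EX=25 WR=26  [struct: M0 busy until I5 writes@18]
I7: IS=27 RO=28 EX=33 WR=34  [struct: M0 busy until I6 writes@26]
I8: IS=28 RO=35 EX=40 WR=41  [RAW R2: wait I7 write@34]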